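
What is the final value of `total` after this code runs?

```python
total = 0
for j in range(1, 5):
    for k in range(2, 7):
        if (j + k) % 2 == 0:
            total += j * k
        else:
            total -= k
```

64

j=1,k=2: odd sum, total = 0-2 = -2
j=1,k=3: even sum, total = (-2)+3 = 1
j=1,k=4: odd sum, total = 1-4 = -3
j=1,k=5: even sum, total = (-3)+5 = 2
j=1,k=6: odd sum, total = 2-6 = -4
j=2,k=2: even sum, total = (-4)+4 = 0
j=2,k=3: odd sum, total = 0-3 = -3
j=2,k=4: even sum, total = (-3)+8 = 5
j=2,k=5: odd sum, total = 5-5 = 0
j=2,k=6: even sum, total = 0+12 = 12
j=3,k=2: odd sum, total = 12-2 = 10
j=3,k=3: even sum, total = 10+9 = 19
j=3,k=4: odd sum, total = 19-4 = 15
j=3,k=5: even sum, total = 15+15 = 30
j=3,k=6: odd sum, total = 30-6 = 24
j=4,k=2: even sum, total = 24+8 = 32
j=4,k=3: odd sum, total = 32-3 = 29
j=4,k=4: even sum, total = 29+16 = 45
j=4,k=5: odd sum, total = 45-5 = 40
j=4,k=6: even sum, total = 40+24 = 64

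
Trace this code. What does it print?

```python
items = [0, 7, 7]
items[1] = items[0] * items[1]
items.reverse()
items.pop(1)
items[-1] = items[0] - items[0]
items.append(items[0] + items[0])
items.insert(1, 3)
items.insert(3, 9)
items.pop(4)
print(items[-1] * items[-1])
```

81

items[1] = items[0]*items[1] = 0*7 = 0 → [0, 0, 7]
reverse → [7, 0, 0]
pop(1) removes 0 → [7, 0]
items[-1] = items[0]-items[0] = 7-7 = 0 → [7, 0]
append items[0]+items[0] = 7+7 = 14 → [7, 0, 14]
insert 3 at 1 → [7, 3, 0, 14]
insert 9 at 3 → [7, 3, 0, 9, 14]
pop(4) removes 14 → [7, 3, 0, 9]
items[-1]*items[-1] = 9*9 = 81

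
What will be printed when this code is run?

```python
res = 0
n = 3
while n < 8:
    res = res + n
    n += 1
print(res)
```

n=3: res = 0+3 = 3
n=4: res = 3+4 = 7
n=5: res = 7+5 = 12
n=6: res = 12+6 = 18
n=7: res = 18+7 = 25

25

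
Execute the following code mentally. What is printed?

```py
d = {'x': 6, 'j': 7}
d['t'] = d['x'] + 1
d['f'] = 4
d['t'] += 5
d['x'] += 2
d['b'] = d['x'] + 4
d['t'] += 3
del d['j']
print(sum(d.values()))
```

39

d['t'] = d['x']+1 = 7 → {'x': 6, 'j': 7, 't': 7}
d['f'] = 4 → {'x': 6, 'j': 7, 't': 7, 'f': 4}
d['t'] = 7+5 = 12 → {'x': 6, 'j': 7, 't': 12, 'f': 4}
d['x'] = 6+2 = 8 → {'x': 8, 'j': 7, 't': 12, 'f': 4}
d['b'] = d['x']+4 = 12 → {'x': 8, 'j': 7, 't': 12, 'f': 4, 'b': 12}
d['t'] = 12+3 = 15 → {'x': 8, 'j': 7, 't': 15, 'f': 4, 'b': 12}
del 'j' → {'x': 8, 't': 15, 'f': 4, 'b': 12}
sum of values = 39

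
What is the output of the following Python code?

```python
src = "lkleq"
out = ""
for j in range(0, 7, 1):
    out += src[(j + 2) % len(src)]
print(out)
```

leqlkle

j=0: add src[2]='l' → 'l'
j=1: add src[3]='e' → 'le'
j=2: add src[4]='q' → 'leq'
j=3: add src[0]='l' → 'leql'
j=4: add src[1]='k' → 'leqlk'
j=5: add src[2]='l' → 'leqlkl'
j=6: add src[3]='e' → 'leqlkle'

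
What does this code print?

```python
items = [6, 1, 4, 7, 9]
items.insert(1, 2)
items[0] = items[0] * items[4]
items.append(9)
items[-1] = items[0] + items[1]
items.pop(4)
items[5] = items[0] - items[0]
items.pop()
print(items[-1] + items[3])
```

13

insert 2 at 1 → [6, 2, 1, 4, 7, 9]
items[0] = items[0]*items[4] = 6*7 = 42 → [42, 2, 1, 4, 7, 9]
append 9 → [42, 2, 1, 4, 7, 9, 9]
items[-1] = items[0]+items[1] = 42+2 = 44 → [42, 2, 1, 4, 7, 9, 44]
pop(4) removes 7 → [42, 2, 1, 4, 9, 44]
items[5] = items[0]-items[0] = 42-42 = 0 → [42, 2, 1, 4, 9, 0]
pop() removes 0 → [42, 2, 1, 4, 9]
items[-1]+items[3] = 9+4 = 13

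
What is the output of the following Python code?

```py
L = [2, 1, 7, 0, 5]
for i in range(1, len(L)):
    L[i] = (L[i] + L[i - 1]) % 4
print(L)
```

[2, 3, 2, 2, 3]

i=1: L[1] = (1+2)%4 = 3 → [2, 3, 7, 0, 5]
i=2: L[2] = (7+3)%4 = 2 → [2, 3, 2, 0, 5]
i=3: L[3] = (0+2)%4 = 2 → [2, 3, 2, 2, 5]
i=4: L[4] = (5+2)%4 = 3 → [2, 3, 2, 2, 3]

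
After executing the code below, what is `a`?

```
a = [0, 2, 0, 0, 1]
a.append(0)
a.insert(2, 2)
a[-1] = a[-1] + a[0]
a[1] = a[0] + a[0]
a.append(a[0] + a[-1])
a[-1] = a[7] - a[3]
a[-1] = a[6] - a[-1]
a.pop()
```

[0, 0, 2, 0, 0, 1, 0]

append 0 → [0, 2, 0, 0, 1, 0]
insert 2 at 2 → [0, 2, 2, 0, 0, 1, 0]
a[-1] = a[-1]+a[0] = 0+0 = 0 → [0, 2, 2, 0, 0, 1, 0]
a[1] = a[0]+a[0] = 0+0 = 0 → [0, 0, 2, 0, 0, 1, 0]
append a[0]+a[-1] = 0+0 = 0 → [0, 0, 2, 0, 0, 1, 0, 0]
a[-1] = a[7]-a[3] = 0-0 = 0 → [0, 0, 2, 0, 0, 1, 0, 0]
a[-1] = a[6]-a[-1] = 0-0 = 0 → [0, 0, 2, 0, 0, 1, 0, 0]
pop() removes 0 → [0, 0, 2, 0, 0, 1, 0]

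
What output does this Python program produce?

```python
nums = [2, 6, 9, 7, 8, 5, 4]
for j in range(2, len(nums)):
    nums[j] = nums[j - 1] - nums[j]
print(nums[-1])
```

j=2: nums[2] = 6-9 = -3 → [2, 6, -3, 7, 8, 5, 4]
j=3: nums[3] = (-3)-7 = -10 → [2, 6, -3, -10, 8, 5, 4]
j=4: nums[4] = (-10)-8 = -18 → [2, 6, -3, -10, -18, 5, 4]
j=5: nums[5] = (-18)-5 = -23 → [2, 6, -3, -10, -18, -23, 4]
j=6: nums[6] = (-23)-4 = -27 → [2, 6, -3, -10, -18, -23, -27]

-27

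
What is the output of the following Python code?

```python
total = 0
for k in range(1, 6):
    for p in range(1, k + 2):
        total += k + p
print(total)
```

k=1,p=1: total = 0+2 = 2
k=1,p=2: total = 2+3 = 5
k=2,p=1: total = 5+3 = 8
k=2,p=2: total = 8+4 = 12
k=2,p=3: total = 12+5 = 17
k=3,p=1: total = 17+4 = 21
k=3,p=2: total = 21+5 = 26
k=3,p=3: total = 26+6 = 32
k=3,p=4: total = 32+7 = 39
k=4,p=1: total = 39+5 = 44
k=4,p=2: total = 44+6 = 50
k=4,p=3: total = 50+7 = 57
k=4,p=4: total = 57+8 = 65
k=4,p=5: total = 65+9 = 74
k=5,p=1: total = 74+6 = 80
k=5,p=2: total = 80+7 = 87
k=5,p=3: total = 87+8 = 95
k=5,p=4: total = 95+9 = 104
k=5,p=5: total = 104+10 = 114
k=5,p=6: total = 114+11 = 125

125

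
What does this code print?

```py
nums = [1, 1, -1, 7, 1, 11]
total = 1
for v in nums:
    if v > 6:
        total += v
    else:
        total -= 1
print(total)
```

v=1: not >6, total = 1-1 = 0
v=1: not >6, total = 0-1 = -1
v=-1: not >6, total = (-1)-1 = -2
v=7: >6, total = (-2)+7 = 5
v=1: not >6, total = 5-1 = 4
v=11: >6, total = 4+11 = 15

15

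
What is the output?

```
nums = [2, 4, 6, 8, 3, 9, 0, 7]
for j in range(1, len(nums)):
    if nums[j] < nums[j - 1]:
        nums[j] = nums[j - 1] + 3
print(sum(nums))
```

82

j=1: 4>=2, unchanged → [2, 4, 6, 8, 3, 9, 0, 7]
j=2: 6>=4, unchanged → [2, 4, 6, 8, 3, 9, 0, 7]
j=3: 8>=6, unchanged → [2, 4, 6, 8, 3, 9, 0, 7]
j=4: 3<8, nums[4] = 8+3 = 11 → [2, 4, 6, 8, 11, 9, 0, 7]
j=5: 9<11, nums[5] = 11+3 = 14 → [2, 4, 6, 8, 11, 14, 0, 7]
j=6: 0<14, nums[6] = 14+3 = 17 → [2, 4, 6, 8, 11, 14, 17, 7]
j=7: 7<17, nums[7] = 17+3 = 20 → [2, 4, 6, 8, 11, 14, 17, 20]
sum = 82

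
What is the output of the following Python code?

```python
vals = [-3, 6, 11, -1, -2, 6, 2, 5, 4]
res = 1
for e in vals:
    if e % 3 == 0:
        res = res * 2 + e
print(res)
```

14

e=-3: %3==0, res = 1*2+(-3) = -1
e=6: %3==0, res = (-1)*2+6 = 4
e=11: not %3==0
e=-1: not %3==0
e=-2: not %3==0
e=6: %3==0, res = 4*2+6 = 14
e=2: not %3==0
e=5: not %3==0
e=4: not %3==0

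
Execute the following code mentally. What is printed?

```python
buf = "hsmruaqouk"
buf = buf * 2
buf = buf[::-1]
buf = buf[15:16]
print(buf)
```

repeat ×2 → 'hsmruaqoukhsmruaqouk'
reverse → 'kuoqaurmshkuoqaurmsh'
slice [15:16] → 'u'

u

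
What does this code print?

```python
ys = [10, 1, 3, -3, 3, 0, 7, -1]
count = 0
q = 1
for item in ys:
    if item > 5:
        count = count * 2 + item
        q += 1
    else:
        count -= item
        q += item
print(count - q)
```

14

item=10: >5, count = 0*2+10 = 10; q=2
item=1: not >5, count = 10-1 = 9; q=3
item=3: not >5, count = 9-3 = 6; q=6
item=-3: not >5, count = 6-(-3) = 9; q=3
item=3: not >5, count = 9-3 = 6; q=6
item=0: not >5, count = 6-0 = 6; q=6
item=7: >5, count = 6*2+7 = 19; q=7
item=-1: not >5, count = 19-(-1) = 20; q=6
count-q = 20-6 = 14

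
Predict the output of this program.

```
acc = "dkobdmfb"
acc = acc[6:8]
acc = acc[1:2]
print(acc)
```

slice [6:8] → 'fb'
slice [1:2] → 'b'

b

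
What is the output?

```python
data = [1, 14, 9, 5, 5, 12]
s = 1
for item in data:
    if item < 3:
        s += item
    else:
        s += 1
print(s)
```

7

item=1: <3, s = 1+1 = 2
item=14: not <3, s = 2+1 = 3
item=9: not <3, s = 3+1 = 4
item=5: not <3, s = 4+1 = 5
item=5: not <3, s = 5+1 = 6
item=12: not <3, s = 6+1 = 7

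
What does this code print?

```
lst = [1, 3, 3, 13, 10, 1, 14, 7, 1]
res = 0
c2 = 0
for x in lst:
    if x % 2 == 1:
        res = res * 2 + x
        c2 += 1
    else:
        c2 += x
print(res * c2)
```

x=1: odd, res = 0*2+1 = 1; c2=1
x=3: odd, res = 1*2+3 = 5; c2=2
x=3: odd, res = 5*2+3 = 13; c2=3
x=13: odd, res = 13*2+13 = 39; c2=4
x=10: not odd; c2=14
x=1: odd, res = 39*2+1 = 79; c2=15
x=14: not odd; c2=29
x=7: odd, res = 79*2+7 = 165; c2=30
x=1: odd, res = 165*2+1 = 331; c2=31
res*c2 = 331*31 = 10261

10261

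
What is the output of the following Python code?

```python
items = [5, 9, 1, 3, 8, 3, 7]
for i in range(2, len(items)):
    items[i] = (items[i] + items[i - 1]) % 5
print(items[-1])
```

i=2: items[2] = (1+9)%5 = 0 → [5, 9, 0, 3, 8, 3, 7]
i=3: items[3] = (3+0)%5 = 3 → [5, 9, 0, 3, 8, 3, 7]
i=4: items[4] = (8+3)%5 = 1 → [5, 9, 0, 3, 1, 3, 7]
i=5: items[5] = (3+1)%5 = 4 → [5, 9, 0, 3, 1, 4, 7]
i=6: items[6] = (7+4)%5 = 1 → [5, 9, 0, 3, 1, 4, 1]

1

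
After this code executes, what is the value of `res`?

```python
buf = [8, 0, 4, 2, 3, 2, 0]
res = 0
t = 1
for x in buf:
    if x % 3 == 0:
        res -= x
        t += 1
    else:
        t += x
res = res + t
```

17

x=8: not %3==0; t=9
x=0: %3==0, res = 0-0 = 0; t=10
x=4: not %3==0; t=14
x=2: not %3==0; t=16
x=3: %3==0, res = 0-3 = -3; t=17
x=2: not %3==0; t=19
x=0: %3==0, res = (-3)-0 = -3; t=20
res+t = (-3)+20 = 17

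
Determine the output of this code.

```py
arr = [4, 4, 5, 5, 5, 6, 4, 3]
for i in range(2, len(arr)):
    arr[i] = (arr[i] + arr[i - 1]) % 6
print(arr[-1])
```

2

i=2: arr[2] = (5+4)%6 = 3 → [4, 4, 3, 5, 5, 6, 4, 3]
i=3: arr[3] = (5+3)%6 = 2 → [4, 4, 3, 2, 5, 6, 4, 3]
i=4: arr[4] = (5+2)%6 = 1 → [4, 4, 3, 2, 1, 6, 4, 3]
i=5: arr[5] = (6+1)%6 = 1 → [4, 4, 3, 2, 1, 1, 4, 3]
i=6: arr[6] = (4+1)%6 = 5 → [4, 4, 3, 2, 1, 1, 5, 3]
i=7: arr[7] = (3+5)%6 = 2 → [4, 4, 3, 2, 1, 1, 5, 2]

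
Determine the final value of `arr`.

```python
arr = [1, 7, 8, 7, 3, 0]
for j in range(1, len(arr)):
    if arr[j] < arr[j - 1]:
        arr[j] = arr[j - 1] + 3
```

j=1: 7>=1, unchanged → [1, 7, 8, 7, 3, 0]
j=2: 8>=7, unchanged → [1, 7, 8, 7, 3, 0]
j=3: 7<8, arr[3] = 8+3 = 11 → [1, 7, 8, 11, 3, 0]
j=4: 3<11, arr[4] = 11+3 = 14 → [1, 7, 8, 11, 14, 0]
j=5: 0<14, arr[5] = 14+3 = 17 → [1, 7, 8, 11, 14, 17]

[1, 7, 8, 11, 14, 17]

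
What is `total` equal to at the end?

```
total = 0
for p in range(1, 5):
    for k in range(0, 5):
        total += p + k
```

p=1,k=0: total = 0+1 = 1
p=1,k=1: total = 1+2 = 3
p=1,k=2: total = 3+3 = 6
p=1,k=3: total = 6+4 = 10
p=1,k=4: total = 10+5 = 15
p=2,k=0: total = 15+2 = 17
p=2,k=1: total = 17+3 = 20
p=2,k=2: total = 20+4 = 24
p=2,k=3: total = 24+5 = 29
p=2,k=4: total = 29+6 = 35
p=3,k=0: total = 35+3 = 38
p=3,k=1: total = 38+4 = 42
p=3,k=2: total = 42+5 = 47
p=3,k=3: total = 47+6 = 53
p=3,k=4: total = 53+7 = 60
p=4,k=0: total = 60+4 = 64
p=4,k=1: total = 64+5 = 69
p=4,k=2: total = 69+6 = 75
p=4,k=3: total = 75+7 = 82
p=4,k=4: total = 82+8 = 90

90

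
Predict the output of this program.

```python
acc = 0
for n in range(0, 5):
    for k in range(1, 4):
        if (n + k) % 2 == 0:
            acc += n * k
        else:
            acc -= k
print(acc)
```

12

n=0,k=1: odd sum, acc = 0-1 = -1
n=0,k=2: even sum, acc = (-1)+0 = -1
n=0,k=3: odd sum, acc = (-1)-3 = -4
n=1,k=1: even sum, acc = (-4)+1 = -3
n=1,k=2: odd sum, acc = (-3)-2 = -5
n=1,k=3: even sum, acc = (-5)+3 = -2
n=2,k=1: odd sum, acc = (-2)-1 = -3
n=2,k=2: even sum, acc = (-3)+4 = 1
n=2,k=3: odd sum, acc = 1-3 = -2
n=3,k=1: even sum, acc = (-2)+3 = 1
n=3,k=2: odd sum, acc = 1-2 = -1
n=3,k=3: even sum, acc = (-1)+9 = 8
n=4,k=1: odd sum, acc = 8-1 = 7
n=4,k=2: even sum, acc = 7+8 = 15
n=4,k=3: odd sum, acc = 15-3 = 12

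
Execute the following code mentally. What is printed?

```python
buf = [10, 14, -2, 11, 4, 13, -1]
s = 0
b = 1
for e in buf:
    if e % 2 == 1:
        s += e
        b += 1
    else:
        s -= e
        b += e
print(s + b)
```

e=10: not odd, s = 0-10 = -10; b=11
e=14: not odd, s = (-10)-14 = -24; b=25
e=-2: not odd, s = (-24)-(-2) = -22; b=23
e=11: odd, s = (-22)+11 = -11; b=24
e=4: not odd, s = (-11)-4 = -15; b=28
e=13: odd, s = (-15)+13 = -2; b=29
e=-1: odd, s = (-2)+(-1) = -3; b=30
s+b = (-3)+30 = 27

27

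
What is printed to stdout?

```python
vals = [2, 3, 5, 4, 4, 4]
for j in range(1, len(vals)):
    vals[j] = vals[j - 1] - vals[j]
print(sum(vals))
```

j=1: vals[1] = 2-3 = -1 → [2, -1, 5, 4, 4, 4]
j=2: vals[2] = (-1)-5 = -6 → [2, -1, -6, 4, 4, 4]
j=3: vals[3] = (-6)-4 = -10 → [2, -1, -6, -10, 4, 4]
j=4: vals[4] = (-10)-4 = -14 → [2, -1, -6, -10, -14, 4]
j=5: vals[5] = (-14)-4 = -18 → [2, -1, -6, -10, -14, -18]
sum = -47

-47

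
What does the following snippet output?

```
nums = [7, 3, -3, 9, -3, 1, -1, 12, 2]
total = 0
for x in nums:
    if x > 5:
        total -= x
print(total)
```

-28

x=7: >5, total = 0-7 = -7
x=3: not >5
x=-3: not >5
x=9: >5, total = (-7)-9 = -16
x=-3: not >5
x=1: not >5
x=-1: not >5
x=12: >5, total = (-16)-12 = -28
x=2: not >5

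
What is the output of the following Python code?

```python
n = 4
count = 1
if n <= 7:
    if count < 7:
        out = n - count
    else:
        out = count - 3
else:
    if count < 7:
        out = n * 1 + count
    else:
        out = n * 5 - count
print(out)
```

3

n=4, count=1
n <= 7 is True; count < 7 is True
→ out = n - count = 3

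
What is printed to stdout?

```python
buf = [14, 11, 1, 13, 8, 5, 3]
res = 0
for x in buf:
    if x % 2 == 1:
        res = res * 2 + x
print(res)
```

x=14: not odd
x=11: odd, res = 0*2+11 = 11
x=1: odd, res = 11*2+1 = 23
x=13: odd, res = 23*2+13 = 59
x=8: not odd
x=5: odd, res = 59*2+5 = 123
x=3: odd, res = 123*2+3 = 249

249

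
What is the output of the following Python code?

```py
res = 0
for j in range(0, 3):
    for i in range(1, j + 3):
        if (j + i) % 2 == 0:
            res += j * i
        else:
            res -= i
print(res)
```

j=0,i=1: odd sum, res = 0-1 = -1
j=0,i=2: even sum, res = (-1)+0 = -1
j=1,i=1: even sum, res = (-1)+1 = 0
j=1,i=2: odd sum, res = 0-2 = -2
j=1,i=3: even sum, res = (-2)+3 = 1
j=2,i=1: odd sum, res = 1-1 = 0
j=2,i=2: even sum, res = 0+4 = 4
j=2,i=3: odd sum, res = 4-3 = 1
j=2,i=4: even sum, res = 1+8 = 9

9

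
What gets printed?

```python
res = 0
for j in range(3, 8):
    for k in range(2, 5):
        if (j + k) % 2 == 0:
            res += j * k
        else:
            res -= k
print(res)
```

j=3,k=2: odd sum, res = 0-2 = -2
j=3,k=3: even sum, res = (-2)+9 = 7
j=3,k=4: odd sum, res = 7-4 = 3
j=4,k=2: even sum, res = 3+8 = 11
j=4,k=3: odd sum, res = 11-3 = 8
j=4,k=4: even sum, res = 8+16 = 24
j=5,k=2: odd sum, res = 24-2 = 22
j=5,k=3: even sum, res = 22+15 = 37
j=5,k=4: odd sum, res = 37-4 = 33
j=6,k=2: even sum, res = 33+12 = 45
j=6,k=3: odd sum, res = 45-3 = 42
j=6,k=4: even sum, res = 42+24 = 66
j=7,k=2: odd sum, res = 66-2 = 64
j=7,k=3: even sum, res = 64+21 = 85
j=7,k=4: odd sum, res = 85-4 = 81

81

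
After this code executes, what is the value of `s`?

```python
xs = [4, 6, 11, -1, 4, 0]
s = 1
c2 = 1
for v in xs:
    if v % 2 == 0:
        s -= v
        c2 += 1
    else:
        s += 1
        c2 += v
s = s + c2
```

v=4: even, s = 1-4 = -3; c2=2
v=6: even, s = (-3)-6 = -9; c2=3
v=11: not even, s = (-9)+1 = -8; c2=14
v=-1: not even, s = (-8)+1 = -7; c2=13
v=4: even, s = (-7)-4 = -11; c2=14
v=0: even, s = (-11)-0 = -11; c2=15
s+c2 = (-11)+15 = 4

4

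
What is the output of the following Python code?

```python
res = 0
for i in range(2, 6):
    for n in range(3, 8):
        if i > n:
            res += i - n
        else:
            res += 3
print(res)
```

55

i=2,n=3: not 2>3, res = 0+3 = 3
i=2,n=4: not 2>4, res = 3+3 = 6
i=2,n=5: not 2>5, res = 6+3 = 9
i=2,n=6: not 2>6, res = 9+3 = 12
i=2,n=7: not 2>7, res = 12+3 = 15
i=3,n=3: not 3>3, res = 15+3 = 18
i=3,n=4: not 3>4, res = 18+3 = 21
i=3,n=5: not 3>5, res = 21+3 = 24
i=3,n=6: not 3>6, res = 24+3 = 27
i=3,n=7: not 3>7, res = 27+3 = 30
i=4,n=3: 4>3, res = 30+1 = 31
i=4,n=4: not 4>4, res = 31+3 = 34
i=4,n=5: not 4>5, res = 34+3 = 37
i=4,n=6: not 4>6, res = 37+3 = 40
i=4,n=7: not 4>7, res = 40+3 = 43
i=5,n=3: 5>3, res = 43+2 = 45
i=5,n=4: 5>4, res = 45+1 = 46
i=5,n=5: not 5>5, res = 46+3 = 49
i=5,n=6: not 5>6, res = 49+3 = 52
i=5,n=7: not 5>7, res = 52+3 = 55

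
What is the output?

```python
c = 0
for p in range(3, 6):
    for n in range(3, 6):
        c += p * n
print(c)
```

p=3,n=3: c = 0+9 = 9
p=3,n=4: c = 9+12 = 21
p=3,n=5: c = 21+15 = 36
p=4,n=3: c = 36+12 = 48
p=4,n=4: c = 48+16 = 64
p=4,n=5: c = 64+20 = 84
p=5,n=3: c = 84+15 = 99
p=5,n=4: c = 99+20 = 119
p=5,n=5: c = 119+25 = 144

144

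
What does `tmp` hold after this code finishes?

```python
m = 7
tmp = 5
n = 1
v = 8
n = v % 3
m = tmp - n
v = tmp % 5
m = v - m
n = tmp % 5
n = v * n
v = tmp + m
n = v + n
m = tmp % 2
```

5

n = 8%3 = 2
m = 5-2 = 3
v = 5%5 = 0
m = 0-3 = -3
n = 5%5 = 0
n = 0*0 = 0
v = 5+(-3) = 2
n = 2+0 = 2
m = 5%2 = 1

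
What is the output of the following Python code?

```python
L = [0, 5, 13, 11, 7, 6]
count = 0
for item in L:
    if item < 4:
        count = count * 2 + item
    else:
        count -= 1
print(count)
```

item=0: <4, count = 0*2+0 = 0
item=5: not <4, count = 0-1 = -1
item=13: not <4, count = (-1)-1 = -2
item=11: not <4, count = (-2)-1 = -3
item=7: not <4, count = (-3)-1 = -4
item=6: not <4, count = (-4)-1 = -5

-5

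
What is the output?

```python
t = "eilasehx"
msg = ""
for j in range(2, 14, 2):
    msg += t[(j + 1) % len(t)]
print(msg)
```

j=2: add t[3]='a' → 'a'
j=4: add t[5]='e' → 'ae'
j=6: add t[7]='x' → 'aex'
j=8: add t[1]='i' → 'aexi'
j=10: add t[3]='a' → 'aexia'
j=12: add t[5]='e' → 'aexiae'

aexiae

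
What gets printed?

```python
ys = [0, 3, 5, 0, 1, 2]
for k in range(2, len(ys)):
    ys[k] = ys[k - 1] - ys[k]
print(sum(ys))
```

k=2: ys[2] = 3-5 = -2 → [0, 3, -2, 0, 1, 2]
k=3: ys[3] = (-2)-0 = -2 → [0, 3, -2, -2, 1, 2]
k=4: ys[4] = (-2)-1 = -3 → [0, 3, -2, -2, -3, 2]
k=5: ys[5] = (-3)-2 = -5 → [0, 3, -2, -2, -3, -5]
sum = -9

-9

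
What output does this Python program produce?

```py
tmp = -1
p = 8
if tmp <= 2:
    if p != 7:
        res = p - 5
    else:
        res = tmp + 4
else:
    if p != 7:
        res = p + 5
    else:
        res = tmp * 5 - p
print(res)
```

tmp=-1, p=8
tmp <= 2 is True; p != 7 is True
→ res = p - 5 = 3

3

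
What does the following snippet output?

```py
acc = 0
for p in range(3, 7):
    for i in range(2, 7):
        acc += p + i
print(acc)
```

p=3,i=2: acc = 0+5 = 5
p=3,i=3: acc = 5+6 = 11
p=3,i=4: acc = 11+7 = 18
p=3,i=5: acc = 18+8 = 26
p=3,i=6: acc = 26+9 = 35
p=4,i=2: acc = 35+6 = 41
p=4,i=3: acc = 41+7 = 48
p=4,i=4: acc = 48+8 = 56
p=4,i=5: acc = 56+9 = 65
p=4,i=6: acc = 65+10 = 75
p=5,i=2: acc = 75+7 = 82
p=5,i=3: acc = 82+8 = 90
p=5,i=4: acc = 90+9 = 99
p=5,i=5: acc = 99+10 = 109
p=5,i=6: acc = 109+11 = 120
p=6,i=2: acc = 120+8 = 128
p=6,i=3: acc = 128+9 = 137
p=6,i=4: acc = 137+10 = 147
p=6,i=5: acc = 147+11 = 158
p=6,i=6: acc = 158+12 = 170

170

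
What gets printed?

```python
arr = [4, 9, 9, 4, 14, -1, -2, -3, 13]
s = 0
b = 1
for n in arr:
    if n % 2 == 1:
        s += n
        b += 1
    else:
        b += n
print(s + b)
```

n=4: not odd; b=5
n=9: odd, s = 0+9 = 9; b=6
n=9: odd, s = 9+9 = 18; b=7
n=4: not odd; b=11
n=14: not odd; b=25
n=-1: odd, s = 18+(-1) = 17; b=26
n=-2: not odd; b=24
n=-3: odd, s = 17+(-3) = 14; b=25
n=13: odd, s = 14+13 = 27; b=26
s+b = 27+26 = 53

53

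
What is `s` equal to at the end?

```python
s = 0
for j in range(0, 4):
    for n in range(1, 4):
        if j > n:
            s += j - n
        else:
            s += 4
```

40

j=0,n=1: not 0>1, s = 0+4 = 4
j=0,n=2: not 0>2, s = 4+4 = 8
j=0,n=3: not 0>3, s = 8+4 = 12
j=1,n=1: not 1>1, s = 12+4 = 16
j=1,n=2: not 1>2, s = 16+4 = 20
j=1,n=3: not 1>3, s = 20+4 = 24
j=2,n=1: 2>1, s = 24+1 = 25
j=2,n=2: not 2>2, s = 25+4 = 29
j=2,n=3: not 2>3, s = 29+4 = 33
j=3,n=1: 3>1, s = 33+2 = 35
j=3,n=2: 3>2, s = 35+1 = 36
j=3,n=3: not 3>3, s = 36+4 = 40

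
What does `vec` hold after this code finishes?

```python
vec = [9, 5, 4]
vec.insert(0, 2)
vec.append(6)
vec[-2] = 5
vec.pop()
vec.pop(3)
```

insert 2 at 0 → [2, 9, 5, 4]
append 6 → [2, 9, 5, 4, 6]
vec[-2] = 5 → [2, 9, 5, 5, 6]
pop() removes 6 → [2, 9, 5, 5]
pop(3) removes 5 → [2, 9, 5]

[2, 9, 5]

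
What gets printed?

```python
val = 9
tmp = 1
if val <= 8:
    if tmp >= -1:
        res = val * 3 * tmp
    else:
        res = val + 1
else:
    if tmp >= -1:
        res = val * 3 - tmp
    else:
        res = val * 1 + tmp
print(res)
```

26

val=9, tmp=1
val <= 8 is False; tmp >= -1 is True
→ res = val * 3 - tmp = 26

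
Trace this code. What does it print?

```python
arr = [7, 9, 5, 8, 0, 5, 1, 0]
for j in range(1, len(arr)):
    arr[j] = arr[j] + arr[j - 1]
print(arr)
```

j=1: arr[1] = 9+7 = 16 → [7, 16, 5, 8, 0, 5, 1, 0]
j=2: arr[2] = 5+16 = 21 → [7, 16, 21, 8, 0, 5, 1, 0]
j=3: arr[3] = 8+21 = 29 → [7, 16, 21, 29, 0, 5, 1, 0]
j=4: arr[4] = 0+29 = 29 → [7, 16, 21, 29, 29, 5, 1, 0]
j=5: arr[5] = 5+29 = 34 → [7, 16, 21, 29, 29, 34, 1, 0]
j=6: arr[6] = 1+34 = 35 → [7, 16, 21, 29, 29, 34, 35, 0]
j=7: arr[7] = 0+35 = 35 → [7, 16, 21, 29, 29, 34, 35, 35]

[7, 16, 21, 29, 29, 34, 35, 35]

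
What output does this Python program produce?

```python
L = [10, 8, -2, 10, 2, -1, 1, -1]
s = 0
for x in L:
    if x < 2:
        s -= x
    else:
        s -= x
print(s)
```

x=10: not <2, s = 0-10 = -10
x=8: not <2, s = (-10)-8 = -18
x=-2: <2, s = (-18)-(-2) = -16
x=10: not <2, s = (-16)-10 = -26
x=2: not <2, s = (-26)-2 = -28
x=-1: <2, s = (-28)-(-1) = -27
x=1: <2, s = (-27)-1 = -28
x=-1: <2, s = (-28)-(-1) = -27

-27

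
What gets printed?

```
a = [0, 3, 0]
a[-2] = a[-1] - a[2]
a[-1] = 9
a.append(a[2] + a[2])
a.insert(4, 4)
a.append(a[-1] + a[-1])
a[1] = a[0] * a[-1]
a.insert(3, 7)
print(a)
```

[0, 0, 9, 7, 18, 4, 8]

a[-2] = a[-1]-a[2] = 0-0 = 0 → [0, 0, 0]
a[-1] = 9 → [0, 0, 9]
append a[2]+a[2] = 9+9 = 18 → [0, 0, 9, 18]
insert 4 at 4 → [0, 0, 9, 18, 4]
append a[-1]+a[-1] = 4+4 = 8 → [0, 0, 9, 18, 4, 8]
a[1] = a[0]*a[-1] = 0*8 = 0 → [0, 0, 9, 18, 4, 8]
insert 7 at 3 → [0, 0, 9, 7, 18, 4, 8]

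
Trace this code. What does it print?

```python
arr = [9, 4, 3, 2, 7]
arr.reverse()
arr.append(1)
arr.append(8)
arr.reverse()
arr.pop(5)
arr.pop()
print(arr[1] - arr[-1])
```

-2

reverse → [7, 2, 3, 4, 9]
append 1 → [7, 2, 3, 4, 9, 1]
append 8 → [7, 2, 3, 4, 9, 1, 8]
reverse → [8, 1, 9, 4, 3, 2, 7]
pop(5) removes 2 → [8, 1, 9, 4, 3, 7]
pop() removes 7 → [8, 1, 9, 4, 3]
arr[1]-arr[-1] = 1-3 = -2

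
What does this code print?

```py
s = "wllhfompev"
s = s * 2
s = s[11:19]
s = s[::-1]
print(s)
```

epmofhll

repeat ×2 → 'wllhfompevwllhfompev'
slice [11:19] → 'llhfompe'
reverse → 'epmofhll'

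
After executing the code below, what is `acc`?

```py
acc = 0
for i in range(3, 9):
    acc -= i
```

i=3: acc = 0-3 = -3
i=4: acc = (-3)-4 = -7
i=5: acc = (-7)-5 = -12
i=6: acc = (-12)-6 = -18
i=7: acc = (-18)-7 = -25
i=8: acc = (-25)-8 = -33

-33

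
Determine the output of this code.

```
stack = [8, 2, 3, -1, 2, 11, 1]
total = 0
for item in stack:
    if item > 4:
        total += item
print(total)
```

19

item=8: >4, total = 0+8 = 8
item=2: not >4
item=3: not >4
item=-1: not >4
item=2: not >4
item=11: >4, total = 8+11 = 19
item=1: not >4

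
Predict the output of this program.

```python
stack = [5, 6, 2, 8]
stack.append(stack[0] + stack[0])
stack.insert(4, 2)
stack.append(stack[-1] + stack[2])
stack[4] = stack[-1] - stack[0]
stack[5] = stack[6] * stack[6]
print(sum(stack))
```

append stack[0]+stack[0] = 5+5 = 10 → [5, 6, 2, 8, 10]
insert 2 at 4 → [5, 6, 2, 8, 2, 10]
append stack[-1]+stack[2] = 10+2 = 12 → [5, 6, 2, 8, 2, 10, 12]
stack[4] = stack[-1]-stack[0] = 12-5 = 7 → [5, 6, 2, 8, 7, 10, 12]
stack[5] = stack[6]*stack[6] = 12*12 = 144 → [5, 6, 2, 8, 7, 144, 12]
sum = 184

184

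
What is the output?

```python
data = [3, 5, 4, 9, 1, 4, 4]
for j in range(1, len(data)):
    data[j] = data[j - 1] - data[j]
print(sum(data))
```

j=1: data[1] = 3-5 = -2 → [3, -2, 4, 9, 1, 4, 4]
j=2: data[2] = (-2)-4 = -6 → [3, -2, -6, 9, 1, 4, 4]
j=3: data[3] = (-6)-9 = -15 → [3, -2, -6, -15, 1, 4, 4]
j=4: data[4] = (-15)-1 = -16 → [3, -2, -6, -15, -16, 4, 4]
j=5: data[5] = (-16)-4 = -20 → [3, -2, -6, -15, -16, -20, 4]
j=6: data[6] = (-20)-4 = -24 → [3, -2, -6, -15, -16, -20, -24]
sum = -80

-80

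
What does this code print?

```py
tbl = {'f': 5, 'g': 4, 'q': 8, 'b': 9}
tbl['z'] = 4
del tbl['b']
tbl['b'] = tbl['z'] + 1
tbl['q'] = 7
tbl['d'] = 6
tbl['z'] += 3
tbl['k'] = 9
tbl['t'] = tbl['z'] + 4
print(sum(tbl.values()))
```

54

tbl['z'] = 4 → {'f': 5, 'g': 4, 'q': 8, 'b': 9, 'z': 4}
del 'b' → {'f': 5, 'g': 4, 'q': 8, 'z': 4}
tbl['b'] = tbl['z']+1 = 5 → {'f': 5, 'g': 4, 'q': 8, 'z': 4, 'b': 5}
tbl['q'] = 7 → {'f': 5, 'g': 4, 'q': 7, 'z': 4, 'b': 5}
tbl['d'] = 6 → {'f': 5, 'g': 4, 'q': 7, 'z': 4, 'b': 5, 'd': 6}
tbl['z'] = 4+3 = 7 → {'f': 5, 'g': 4, 'q': 7, 'z': 7, 'b': 5, 'd': 6}
tbl['k'] = 9 → {'f': 5, 'g': 4, 'q': 7, 'z': 7, 'b': 5, 'd': 6, 'k': 9}
tbl['t'] = tbl['z']+4 = 11 → {'f': 5, 'g': 4, 'q': 7, 'z': 7, 'b': 5, 'd': 6, 'k': 9, 't': 11}
sum of values = 54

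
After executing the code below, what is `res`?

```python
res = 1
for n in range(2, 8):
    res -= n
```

-26

n=2: res = 1-2 = -1
n=3: res = (-1)-3 = -4
n=4: res = (-4)-4 = -8
n=5: res = (-8)-5 = -13
n=6: res = (-13)-6 = -19
n=7: res = (-19)-7 = -26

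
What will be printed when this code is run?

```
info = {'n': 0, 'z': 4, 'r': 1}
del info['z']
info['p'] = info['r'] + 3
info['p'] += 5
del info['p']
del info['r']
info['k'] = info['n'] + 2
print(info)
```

{'n': 0, 'k': 2}

del 'z' → {'n': 0, 'r': 1}
info['p'] = info['r']+3 = 4 → {'n': 0, 'r': 1, 'p': 4}
info['p'] = 4+5 = 9 → {'n': 0, 'r': 1, 'p': 9}
del 'p' → {'n': 0, 'r': 1}
del 'r' → {'n': 0}
info['k'] = info['n']+2 = 2 → {'n': 0, 'k': 2}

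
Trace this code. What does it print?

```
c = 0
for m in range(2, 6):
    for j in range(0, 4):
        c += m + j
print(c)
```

80

m=2,j=0: c = 0+2 = 2
m=2,j=1: c = 2+3 = 5
m=2,j=2: c = 5+4 = 9
m=2,j=3: c = 9+5 = 14
m=3,j=0: c = 14+3 = 17
m=3,j=1: c = 17+4 = 21
m=3,j=2: c = 21+5 = 26
m=3,j=3: c = 26+6 = 32
m=4,j=0: c = 32+4 = 36
m=4,j=1: c = 36+5 = 41
m=4,j=2: c = 41+6 = 47
m=4,j=3: c = 47+7 = 54
m=5,j=0: c = 54+5 = 59
m=5,j=1: c = 59+6 = 65
m=5,j=2: c = 65+7 = 72
m=5,j=3: c = 72+8 = 80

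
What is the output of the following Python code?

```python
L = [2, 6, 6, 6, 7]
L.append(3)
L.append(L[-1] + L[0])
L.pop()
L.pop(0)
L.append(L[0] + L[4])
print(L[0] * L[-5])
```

36

append 3 → [2, 6, 6, 6, 7, 3]
append L[-1]+L[0] = 3+2 = 5 → [2, 6, 6, 6, 7, 3, 5]
pop() removes 5 → [2, 6, 6, 6, 7, 3]
pop(0) removes 2 → [6, 6, 6, 7, 3]
append L[0]+L[4] = 6+3 = 9 → [6, 6, 6, 7, 3, 9]
L[0]*L[-5] = 6*6 = 36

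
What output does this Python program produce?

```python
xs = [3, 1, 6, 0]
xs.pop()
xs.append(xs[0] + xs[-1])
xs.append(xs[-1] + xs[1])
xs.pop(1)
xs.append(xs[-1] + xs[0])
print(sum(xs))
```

pop() removes 0 → [3, 1, 6]
append xs[0]+xs[-1] = 3+6 = 9 → [3, 1, 6, 9]
append xs[-1]+xs[1] = 9+1 = 10 → [3, 1, 6, 9, 10]
pop(1) removes 1 → [3, 6, 9, 10]
append xs[-1]+xs[0] = 10+3 = 13 → [3, 6, 9, 10, 13]
sum = 41

41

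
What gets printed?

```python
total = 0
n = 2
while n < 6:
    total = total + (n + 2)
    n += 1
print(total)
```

n=2: total = 0+4 = 4
n=3: total = 4+5 = 9
n=4: total = 9+6 = 15
n=5: total = 15+7 = 22

22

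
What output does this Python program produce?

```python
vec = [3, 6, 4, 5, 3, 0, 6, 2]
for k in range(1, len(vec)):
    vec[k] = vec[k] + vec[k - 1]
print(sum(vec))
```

k=1: vec[1] = 6+3 = 9 → [3, 9, 4, 5, 3, 0, 6, 2]
k=2: vec[2] = 4+9 = 13 → [3, 9, 13, 5, 3, 0, 6, 2]
k=3: vec[3] = 5+13 = 18 → [3, 9, 13, 18, 3, 0, 6, 2]
k=4: vec[4] = 3+18 = 21 → [3, 9, 13, 18, 21, 0, 6, 2]
k=5: vec[5] = 0+21 = 21 → [3, 9, 13, 18, 21, 21, 6, 2]
k=6: vec[6] = 6+21 = 27 → [3, 9, 13, 18, 21, 21, 27, 2]
k=7: vec[7] = 2+27 = 29 → [3, 9, 13, 18, 21, 21, 27, 29]
sum = 141

141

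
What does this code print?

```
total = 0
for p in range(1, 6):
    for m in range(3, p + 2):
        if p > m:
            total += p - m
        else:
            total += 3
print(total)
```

25

p=2,m=3: not 2>3, total = 0+3 = 3
p=3,m=3: not 3>3, total = 3+3 = 6
p=3,m=4: not 3>4, total = 6+3 = 9
p=4,m=3: 4>3, total = 9+1 = 10
p=4,m=4: not 4>4, total = 10+3 = 13
p=4,m=5: not 4>5, total = 13+3 = 16
p=5,m=3: 5>3, total = 16+2 = 18
p=5,m=4: 5>4, total = 18+1 = 19
p=5,m=5: not 5>5, total = 19+3 = 22
p=5,m=6: not 5>6, total = 22+3 = 25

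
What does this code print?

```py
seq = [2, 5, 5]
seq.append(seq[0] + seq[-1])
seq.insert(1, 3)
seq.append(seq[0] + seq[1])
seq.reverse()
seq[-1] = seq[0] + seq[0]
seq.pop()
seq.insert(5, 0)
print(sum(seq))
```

25

append seq[0]+seq[-1] = 2+5 = 7 → [2, 5, 5, 7]
insert 3 at 1 → [2, 3, 5, 5, 7]
append seq[0]+seq[1] = 2+3 = 5 → [2, 3, 5, 5, 7, 5]
reverse → [5, 7, 5, 5, 3, 2]
seq[-1] = seq[0]+seq[0] = 5+5 = 10 → [5, 7, 5, 5, 3, 10]
pop() removes 10 → [5, 7, 5, 5, 3]
insert 0 at 5 → [5, 7, 5, 5, 3, 0]
sum = 25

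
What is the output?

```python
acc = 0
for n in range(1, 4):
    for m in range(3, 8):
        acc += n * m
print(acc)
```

n=1,m=3: acc = 0+3 = 3
n=1,m=4: acc = 3+4 = 7
n=1,m=5: acc = 7+5 = 12
n=1,m=6: acc = 12+6 = 18
n=1,m=7: acc = 18+7 = 25
n=2,m=3: acc = 25+6 = 31
n=2,m=4: acc = 31+8 = 39
n=2,m=5: acc = 39+10 = 49
n=2,m=6: acc = 49+12 = 61
n=2,m=7: acc = 61+14 = 75
n=3,m=3: acc = 75+9 = 84
n=3,m=4: acc = 84+12 = 96
n=3,m=5: acc = 96+15 = 111
n=3,m=6: acc = 111+18 = 129
n=3,m=7: acc = 129+21 = 150

150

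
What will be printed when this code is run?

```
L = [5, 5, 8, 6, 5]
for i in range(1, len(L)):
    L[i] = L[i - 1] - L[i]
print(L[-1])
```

i=1: L[1] = 5-5 = 0 → [5, 0, 8, 6, 5]
i=2: L[2] = 0-8 = -8 → [5, 0, -8, 6, 5]
i=3: L[3] = (-8)-6 = -14 → [5, 0, -8, -14, 5]
i=4: L[4] = (-14)-5 = -19 → [5, 0, -8, -14, -19]

-19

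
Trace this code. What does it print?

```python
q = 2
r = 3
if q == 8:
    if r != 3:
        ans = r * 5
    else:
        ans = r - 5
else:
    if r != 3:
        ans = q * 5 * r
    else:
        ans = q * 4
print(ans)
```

q=2, r=3
q == 8 is False; r != 3 is False
→ ans = q * 4 = 8

8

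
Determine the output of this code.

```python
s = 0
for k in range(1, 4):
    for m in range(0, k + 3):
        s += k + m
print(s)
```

63

k=1,m=0: s = 0+1 = 1
k=1,m=1: s = 1+2 = 3
k=1,m=2: s = 3+3 = 6
k=1,m=3: s = 6+4 = 10
k=2,m=0: s = 10+2 = 12
k=2,m=1: s = 12+3 = 15
k=2,m=2: s = 15+4 = 19
k=2,m=3: s = 19+5 = 24
k=2,m=4: s = 24+6 = 30
k=3,m=0: s = 30+3 = 33
k=3,m=1: s = 33+4 = 37
k=3,m=2: s = 37+5 = 42
k=3,m=3: s = 42+6 = 48
k=3,m=4: s = 48+7 = 55
k=3,m=5: s = 55+8 = 63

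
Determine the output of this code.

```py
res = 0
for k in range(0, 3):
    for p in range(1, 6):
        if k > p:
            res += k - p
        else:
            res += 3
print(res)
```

43

k=0,p=1: not 0>1, res = 0+3 = 3
k=0,p=2: not 0>2, res = 3+3 = 6
k=0,p=3: not 0>3, res = 6+3 = 9
k=0,p=4: not 0>4, res = 9+3 = 12
k=0,p=5: not 0>5, res = 12+3 = 15
k=1,p=1: not 1>1, res = 15+3 = 18
k=1,p=2: not 1>2, res = 18+3 = 21
k=1,p=3: not 1>3, res = 21+3 = 24
k=1,p=4: not 1>4, res = 24+3 = 27
k=1,p=5: not 1>5, res = 27+3 = 30
k=2,p=1: 2>1, res = 30+1 = 31
k=2,p=2: not 2>2, res = 31+3 = 34
k=2,p=3: not 2>3, res = 34+3 = 37
k=2,p=4: not 2>4, res = 37+3 = 40
k=2,p=5: not 2>5, res = 40+3 = 43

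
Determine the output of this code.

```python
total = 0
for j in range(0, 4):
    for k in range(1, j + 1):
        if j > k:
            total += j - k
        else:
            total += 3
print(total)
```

13

j=1,k=1: not 1>1, total = 0+3 = 3
j=2,k=1: 2>1, total = 3+1 = 4
j=2,k=2: not 2>2, total = 4+3 = 7
j=3,k=1: 3>1, total = 7+2 = 9
j=3,k=2: 3>2, total = 9+1 = 10
j=3,k=3: not 3>3, total = 10+3 = 13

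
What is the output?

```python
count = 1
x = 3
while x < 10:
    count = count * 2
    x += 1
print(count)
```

x=3: count = 1*2 = 2
x=4: count = 2*2 = 4
x=5: count = 4*2 = 8
x=6: count = 8*2 = 16
x=7: count = 16*2 = 32
x=8: count = 32*2 = 64
x=9: count = 64*2 = 128

128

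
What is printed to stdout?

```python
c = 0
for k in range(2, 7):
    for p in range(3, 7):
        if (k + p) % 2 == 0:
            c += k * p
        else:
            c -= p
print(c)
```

k=2,p=3: odd sum, c = 0-3 = -3
k=2,p=4: even sum, c = (-3)+8 = 5
k=2,p=5: odd sum, c = 5-5 = 0
k=2,p=6: even sum, c = 0+12 = 12
k=3,p=3: even sum, c = 12+9 = 21
k=3,p=4: odd sum, c = 21-4 = 17
k=3,p=5: even sum, c = 17+15 = 32
k=3,p=6: odd sum, c = 32-6 = 26
k=4,p=3: odd sum, c = 26-3 = 23
k=4,p=4: even sum, c = 23+16 = 39
k=4,p=5: odd sum, c = 39-5 = 34
k=4,p=6: even sum, c = 34+24 = 58
k=5,p=3: even sum, c = 58+15 = 73
k=5,p=4: odd sum, c = 73-4 = 69
k=5,p=5: even sum, c = 69+25 = 94
k=5,p=6: odd sum, c = 94-6 = 88
k=6,p=3: odd sum, c = 88-3 = 85
k=6,p=4: even sum, c = 85+24 = 109
k=6,p=5: odd sum, c = 109-5 = 104
k=6,p=6: even sum, c = 104+36 = 140

140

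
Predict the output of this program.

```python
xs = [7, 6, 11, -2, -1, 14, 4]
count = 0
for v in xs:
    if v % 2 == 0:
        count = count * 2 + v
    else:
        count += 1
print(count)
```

100

v=7: not even, count = 0+1 = 1
v=6: even, count = 1*2+6 = 8
v=11: not even, count = 8+1 = 9
v=-2: even, count = 9*2+(-2) = 16
v=-1: not even, count = 16+1 = 17
v=14: even, count = 17*2+14 = 48
v=4: even, count = 48*2+4 = 100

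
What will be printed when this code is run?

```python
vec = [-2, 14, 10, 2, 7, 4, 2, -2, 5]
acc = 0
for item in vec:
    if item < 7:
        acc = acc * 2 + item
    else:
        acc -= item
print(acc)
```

-871

item=-2: <7, acc = 0*2+(-2) = -2
item=14: not <7, acc = (-2)-14 = -16
item=10: not <7, acc = (-16)-10 = -26
item=2: <7, acc = (-26)*2+2 = -50
item=7: not <7, acc = (-50)-7 = -57
item=4: <7, acc = (-57)*2+4 = -110
item=2: <7, acc = (-110)*2+2 = -218
item=-2: <7, acc = (-218)*2+(-2) = -438
item=5: <7, acc = (-438)*2+5 = -871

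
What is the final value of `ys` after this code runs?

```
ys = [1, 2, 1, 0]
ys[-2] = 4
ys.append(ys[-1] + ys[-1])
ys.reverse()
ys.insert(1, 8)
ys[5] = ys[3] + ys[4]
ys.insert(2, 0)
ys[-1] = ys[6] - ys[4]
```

[0, 8, 0, 0, 4, 2, 2]

ys[-2] = 4 → [1, 2, 4, 0]
append ys[-1]+ys[-1] = 0+0 = 0 → [1, 2, 4, 0, 0]
reverse → [0, 0, 4, 2, 1]
insert 8 at 1 → [0, 8, 0, 4, 2, 1]
ys[5] = ys[3]+ys[4] = 4+2 = 6 → [0, 8, 0, 4, 2, 6]
insert 0 at 2 → [0, 8, 0, 0, 4, 2, 6]
ys[-1] = ys[6]-ys[4] = 6-4 = 2 → [0, 8, 0, 0, 4, 2, 2]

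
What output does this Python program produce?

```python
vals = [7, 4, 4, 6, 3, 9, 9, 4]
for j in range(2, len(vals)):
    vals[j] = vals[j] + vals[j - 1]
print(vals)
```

j=2: vals[2] = 4+4 = 8 → [7, 4, 8, 6, 3, 9, 9, 4]
j=3: vals[3] = 6+8 = 14 → [7, 4, 8, 14, 3, 9, 9, 4]
j=4: vals[4] = 3+14 = 17 → [7, 4, 8, 14, 17, 9, 9, 4]
j=5: vals[5] = 9+17 = 26 → [7, 4, 8, 14, 17, 26, 9, 4]
j=6: vals[6] = 9+26 = 35 → [7, 4, 8, 14, 17, 26, 35, 4]
j=7: vals[7] = 4+35 = 39 → [7, 4, 8, 14, 17, 26, 35, 39]

[7, 4, 8, 14, 17, 26, 35, 39]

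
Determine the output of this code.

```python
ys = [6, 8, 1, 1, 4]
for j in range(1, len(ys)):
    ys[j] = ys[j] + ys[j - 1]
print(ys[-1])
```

20

j=1: ys[1] = 8+6 = 14 → [6, 14, 1, 1, 4]
j=2: ys[2] = 1+14 = 15 → [6, 14, 15, 1, 4]
j=3: ys[3] = 1+15 = 16 → [6, 14, 15, 16, 4]
j=4: ys[4] = 4+16 = 20 → [6, 14, 15, 16, 20]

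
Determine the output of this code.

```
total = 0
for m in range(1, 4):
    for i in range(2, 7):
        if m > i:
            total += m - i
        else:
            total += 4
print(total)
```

m=1,i=2: not 1>2, total = 0+4 = 4
m=1,i=3: not 1>3, total = 4+4 = 8
m=1,i=4: not 1>4, total = 8+4 = 12
m=1,i=5: not 1>5, total = 12+4 = 16
m=1,i=6: not 1>6, total = 16+4 = 20
m=2,i=2: not 2>2, total = 20+4 = 24
m=2,i=3: not 2>3, total = 24+4 = 28
m=2,i=4: not 2>4, total = 28+4 = 32
m=2,i=5: not 2>5, total = 32+4 = 36
m=2,i=6: not 2>6, total = 36+4 = 40
m=3,i=2: 3>2, total = 40+1 = 41
m=3,i=3: not 3>3, total = 41+4 = 45
m=3,i=4: not 3>4, total = 45+4 = 49
m=3,i=5: not 3>5, total = 49+4 = 53
m=3,i=6: not 3>6, total = 53+4 = 57

57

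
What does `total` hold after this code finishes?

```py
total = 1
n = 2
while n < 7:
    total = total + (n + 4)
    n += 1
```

n=2: total = 1+6 = 7
n=3: total = 7+7 = 14
n=4: total = 14+8 = 22
n=5: total = 22+9 = 31
n=6: total = 31+10 = 41

41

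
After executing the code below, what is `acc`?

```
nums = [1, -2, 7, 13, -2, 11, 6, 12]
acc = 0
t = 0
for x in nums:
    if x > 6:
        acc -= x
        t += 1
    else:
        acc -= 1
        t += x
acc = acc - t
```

x=1: not >6, acc = 0-1 = -1; t=1
x=-2: not >6, acc = (-1)-1 = -2; t=-1
x=7: >6, acc = (-2)-7 = -9; t=0
x=13: >6, acc = (-9)-13 = -22; t=1
x=-2: not >6, acc = (-22)-1 = -23; t=-1
x=11: >6, acc = (-23)-11 = -34; t=0
x=6: not >6, acc = (-34)-1 = -35; t=6
x=12: >6, acc = (-35)-12 = -47; t=7
acc-t = (-47)-7 = -54

-54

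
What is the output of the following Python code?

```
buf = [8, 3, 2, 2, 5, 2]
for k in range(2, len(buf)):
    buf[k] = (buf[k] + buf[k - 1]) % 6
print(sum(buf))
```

19

k=2: buf[2] = (2+3)%6 = 5 → [8, 3, 5, 2, 5, 2]
k=3: buf[3] = (2+5)%6 = 1 → [8, 3, 5, 1, 5, 2]
k=4: buf[4] = (5+1)%6 = 0 → [8, 3, 5, 1, 0, 2]
k=5: buf[5] = (2+0)%6 = 2 → [8, 3, 5, 1, 0, 2]
sum = 19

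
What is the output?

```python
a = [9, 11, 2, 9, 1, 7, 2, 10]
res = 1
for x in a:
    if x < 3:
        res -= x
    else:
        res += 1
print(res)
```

x=9: not <3, res = 1+1 = 2
x=11: not <3, res = 2+1 = 3
x=2: <3, res = 3-2 = 1
x=9: not <3, res = 1+1 = 2
x=1: <3, res = 2-1 = 1
x=7: not <3, res = 1+1 = 2
x=2: <3, res = 2-2 = 0
x=10: not <3, res = 0+1 = 1

1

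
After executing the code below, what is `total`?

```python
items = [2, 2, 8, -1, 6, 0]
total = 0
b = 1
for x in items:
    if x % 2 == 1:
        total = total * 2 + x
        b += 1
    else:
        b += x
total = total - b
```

x=2: not odd; b=3
x=2: not odd; b=5
x=8: not odd; b=13
x=-1: odd, total = 0*2+(-1) = -1; b=14
x=6: not odd; b=20
x=0: not odd; b=20
total-b = (-1)-20 = -21

-21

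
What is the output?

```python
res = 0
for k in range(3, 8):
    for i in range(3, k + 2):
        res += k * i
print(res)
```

k=3,i=3: res = 0+9 = 9
k=3,i=4: res = 9+12 = 21
k=4,i=3: res = 21+12 = 33
k=4,i=4: res = 33+16 = 49
k=4,i=5: res = 49+20 = 69
k=5,i=3: res = 69+15 = 84
k=5,i=4: res = 84+20 = 104
k=5,i=5: res = 104+25 = 129
k=5,i=6: res = 129+30 = 159
k=6,i=3: res = 159+18 = 177
k=6,i=4: res = 177+24 = 201
k=6,i=5: res = 201+30 = 231
k=6,i=6: res = 231+36 = 267
k=6,i=7: res = 267+42 = 309
k=7,i=3: res = 309+21 = 330
k=7,i=4: res = 330+28 = 358
k=7,i=5: res = 358+35 = 393
k=7,i=6: res = 393+42 = 435
k=7,i=7: res = 435+49 = 484
k=7,i=8: res = 484+56 = 540

540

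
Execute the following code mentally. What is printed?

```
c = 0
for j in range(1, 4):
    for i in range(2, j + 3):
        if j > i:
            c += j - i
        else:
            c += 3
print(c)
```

25

j=1,i=2: not 1>2, c = 0+3 = 3
j=1,i=3: not 1>3, c = 3+3 = 6
j=2,i=2: not 2>2, c = 6+3 = 9
j=2,i=3: not 2>3, c = 9+3 = 12
j=2,i=4: not 2>4, c = 12+3 = 15
j=3,i=2: 3>2, c = 15+1 = 16
j=3,i=3: not 3>3, c = 16+3 = 19
j=3,i=4: not 3>4, c = 19+3 = 22
j=3,i=5: not 3>5, c = 22+3 = 25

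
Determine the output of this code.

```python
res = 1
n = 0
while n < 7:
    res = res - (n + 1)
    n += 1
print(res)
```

n=0: res = 1-1 = 0
n=1: res = 0-2 = -2
n=2: res = (-2)-3 = -5
n=3: res = (-5)-4 = -9
n=4: res = (-9)-5 = -14
n=5: res = (-14)-6 = -20
n=6: res = (-20)-7 = -27

-27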